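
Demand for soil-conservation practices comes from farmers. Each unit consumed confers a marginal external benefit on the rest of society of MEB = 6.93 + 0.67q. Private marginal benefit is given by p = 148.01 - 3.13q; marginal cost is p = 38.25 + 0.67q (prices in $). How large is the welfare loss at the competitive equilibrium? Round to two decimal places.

Market equilibrium (private): 38.25 + 0.67q = 148.01 - 3.13q → q_m = 28.8842.
Social marginal benefit = demand + MEB = 154.94 - 2.46q.
Set SMB = MC: 154.94 - 2.46q = 38.25 + 0.67q → q* = 37.2812.
Height of the DWL triangle at q_m is SMB(q_m) − MC(q_m) = MEB(q_m) = 26.2824.
DWL = ½ × 8.3970 × 26.2824 = 110.3467.

DWL = $110.35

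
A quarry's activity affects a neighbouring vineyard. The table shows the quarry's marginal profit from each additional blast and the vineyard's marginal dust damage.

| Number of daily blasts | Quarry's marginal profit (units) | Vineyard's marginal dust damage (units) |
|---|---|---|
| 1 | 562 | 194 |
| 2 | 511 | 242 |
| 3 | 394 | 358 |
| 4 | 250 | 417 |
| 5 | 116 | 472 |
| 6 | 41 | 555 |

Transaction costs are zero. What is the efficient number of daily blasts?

Bargaining reaches the level where marginal profit last exceeds marginal dust damage.
That holds through level 3 (394 ≥ 358) but not at 4 (250 < 417).

3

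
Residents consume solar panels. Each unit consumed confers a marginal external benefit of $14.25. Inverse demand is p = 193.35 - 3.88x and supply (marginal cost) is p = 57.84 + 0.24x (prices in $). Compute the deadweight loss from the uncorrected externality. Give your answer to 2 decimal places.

Market equilibrium (private): 57.84 + 0.24x = 193.35 - 3.88x → x_m = 32.8908.
Social marginal benefit = demand + MEB = 207.60 - 3.88x.
Set SMB = MC: 207.60 - 3.88x = 57.84 + 0.24x → x* = 36.3495.
Height of the DWL triangle at x_m is SMB(x_m) − MC(x_m) = MEB(x_m) = 14.2500.
DWL = ½ × 3.4587 × 14.2500 = 24.6432.

DWL = $24.64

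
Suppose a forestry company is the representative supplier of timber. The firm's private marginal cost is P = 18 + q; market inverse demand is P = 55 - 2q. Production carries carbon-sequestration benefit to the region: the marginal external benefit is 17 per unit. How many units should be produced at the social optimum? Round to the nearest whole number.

Social marginal cost = private MC − MEB = 1 + q.
Set SMC = demand: 1 + q = 55 - 2q → q* = 18.0000.

q* = 18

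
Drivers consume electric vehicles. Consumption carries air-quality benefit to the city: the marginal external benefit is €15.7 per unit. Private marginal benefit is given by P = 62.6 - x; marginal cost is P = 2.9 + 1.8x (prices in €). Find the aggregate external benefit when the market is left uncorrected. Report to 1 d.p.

€334.7

Market equilibrium (private): 2.9 + 1.8x = 62.6 - x → x_m = 21.3214.
Total external benefit = MEB × x_m = 15.7 × 21.3214 = 334.7460.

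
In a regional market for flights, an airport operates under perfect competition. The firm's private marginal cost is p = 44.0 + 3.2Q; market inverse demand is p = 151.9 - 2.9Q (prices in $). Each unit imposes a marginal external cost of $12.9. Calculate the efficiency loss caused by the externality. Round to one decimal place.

DWL = $13.6

Market equilibrium (private): 44.0 + 3.2Q = 151.9 - 2.9Q → Q_m = 17.6885.
Social marginal cost = private MC + MEC = 56.9 + 3.2Q.
Set SMC = demand: 56.9 + 3.2Q = 151.9 - 2.9Q → Q* = 15.5738.
The welfare-loss triangle has base |Q_m − Q*| and height MEC(Q_m) (the vertical gap between SMC and demand is zero at Q* and MEC at Q_m).
DWL = ½ × 2.1147 × 12.9000 = 13.6398.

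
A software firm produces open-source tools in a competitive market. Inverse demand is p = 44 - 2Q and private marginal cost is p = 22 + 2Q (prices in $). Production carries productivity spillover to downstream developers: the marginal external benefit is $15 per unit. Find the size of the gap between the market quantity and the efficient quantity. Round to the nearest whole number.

4 units

Market equilibrium (private): 22 + 2Q = 44 - 2Q → Q_m = 5.5000.
Social marginal cost = private MC − MEB = 7 + 2Q.
Set SMC = demand: 7 + 2Q = 44 - 2Q → Q* = 9.2500.
Gap = |5.5000 − 9.2500| = 3.7500.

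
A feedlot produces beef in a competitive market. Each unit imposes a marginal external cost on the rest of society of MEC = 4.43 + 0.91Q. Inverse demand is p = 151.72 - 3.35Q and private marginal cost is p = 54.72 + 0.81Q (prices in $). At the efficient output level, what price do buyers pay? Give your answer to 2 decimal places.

Social marginal cost = private MC + MEC = 59.15 + 1.72Q.
Set SMC = demand: 59.15 + 1.72Q = 151.72 - 3.35Q → Q* = 18.2584.
Consumer price on the demand curve at Q*: 151.72 − 3.35×18.2584 = 90.5544.

P = $90.55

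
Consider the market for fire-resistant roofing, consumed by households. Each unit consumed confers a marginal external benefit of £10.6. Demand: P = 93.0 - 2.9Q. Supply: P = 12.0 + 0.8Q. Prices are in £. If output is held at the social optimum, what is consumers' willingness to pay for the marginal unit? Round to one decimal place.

Social marginal benefit = demand + MEB = 103.6 - 2.9Q.
Set SMB = MC: 103.6 - 2.9Q = 12.0 + 0.8Q → Q* = 24.7568.
Consumer price on the demand curve at Q*: 93.0 − 2.9×24.7568 = 21.2053.

P = £21.2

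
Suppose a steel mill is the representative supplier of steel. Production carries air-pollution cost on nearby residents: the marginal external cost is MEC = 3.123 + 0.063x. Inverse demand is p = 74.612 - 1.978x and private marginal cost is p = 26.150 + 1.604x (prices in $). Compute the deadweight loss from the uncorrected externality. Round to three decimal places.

DWL = $2.168

Market equilibrium (private): 26.150 + 1.604x = 74.612 - 1.978x → x_m = 13.5293.
Social marginal cost = private MC + MEC = 29.273 + 1.667x.
Set SMC = demand: 29.273 + 1.667x = 74.612 - 1.978x → x* = 12.4387.
The welfare-loss triangle has base |x_m − x*| and height MEC(x_m) (the vertical gap between SMC and demand is zero at x* and MEC at x_m).
DWL = ½ × 1.0906 × 3.9753 = 2.1677.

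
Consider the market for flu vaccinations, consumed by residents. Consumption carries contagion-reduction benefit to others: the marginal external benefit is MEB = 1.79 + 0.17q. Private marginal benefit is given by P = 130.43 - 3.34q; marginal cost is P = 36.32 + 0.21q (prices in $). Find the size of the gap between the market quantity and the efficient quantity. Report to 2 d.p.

1.86 units

Market equilibrium (private): 36.32 + 0.21q = 130.43 - 3.34q → q_m = 26.5099.
Social marginal benefit = demand + MEB = 132.22 - 3.17q.
Set SMB = MC: 132.22 - 3.17q = 36.32 + 0.21q → q* = 28.3728.
Gap = |26.5099 − 28.3728| = 1.8629.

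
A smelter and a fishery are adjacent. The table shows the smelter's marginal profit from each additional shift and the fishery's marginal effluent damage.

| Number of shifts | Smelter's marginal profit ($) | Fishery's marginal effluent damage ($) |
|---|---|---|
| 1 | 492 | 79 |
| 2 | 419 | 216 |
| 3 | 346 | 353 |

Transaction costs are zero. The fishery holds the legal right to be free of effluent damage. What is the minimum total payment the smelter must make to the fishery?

Efficient level: marginal profit ≥ marginal effluent damage through level 2, so k* = 2.
With the fishery holding the right, the smelter must at least compensate total damage at k*: 79 + 216 = 295.

$295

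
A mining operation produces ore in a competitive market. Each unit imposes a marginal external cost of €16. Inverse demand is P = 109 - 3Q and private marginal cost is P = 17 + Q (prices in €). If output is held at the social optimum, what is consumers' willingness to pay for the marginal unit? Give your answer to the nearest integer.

P = €52

Social marginal cost = private MC + MEC = 33 + Q.
Set SMC = demand: 33 + Q = 109 - 3Q → Q* = 19.0000.
Consumer price on the demand curve at Q*: 109 − 3×19.0000 = 52.0000.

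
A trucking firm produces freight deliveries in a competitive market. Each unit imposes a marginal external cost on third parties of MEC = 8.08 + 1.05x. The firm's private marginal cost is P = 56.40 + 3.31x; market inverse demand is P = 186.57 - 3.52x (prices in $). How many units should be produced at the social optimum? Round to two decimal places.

x* = 15.49

Social marginal cost = private MC + MEC = 64.48 + 4.36x.
Set SMC = demand: 64.48 + 4.36x = 186.57 - 3.52x → x* = 15.4937.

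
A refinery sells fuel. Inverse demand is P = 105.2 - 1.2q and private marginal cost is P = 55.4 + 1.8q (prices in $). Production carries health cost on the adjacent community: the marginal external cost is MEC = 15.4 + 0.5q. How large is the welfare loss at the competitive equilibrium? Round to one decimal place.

Market equilibrium (private): 55.4 + 1.8q = 105.2 - 1.2q → q_m = 16.6000.
Social marginal cost = private MC + MEC = 70.8 + 2.3q.
Set SMC = demand: 70.8 + 2.3q = 105.2 - 1.2q → q* = 9.8286.
Height of the DWL triangle at q_m is SMC(q_m) − demand(q_m) = MEC(q_m) = 23.7000.
DWL = ½ × 6.7714 × 23.7000 = 80.2411.

DWL = $80.2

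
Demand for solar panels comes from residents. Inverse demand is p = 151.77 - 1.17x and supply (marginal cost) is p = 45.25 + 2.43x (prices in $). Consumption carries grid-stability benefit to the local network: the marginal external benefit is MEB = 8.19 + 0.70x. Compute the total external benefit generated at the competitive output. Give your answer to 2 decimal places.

Market equilibrium (private): 45.25 + 2.43x = 151.77 - 1.17x → x_m = 29.5889.
Total external benefit = ∫₀^{x_m} (8.19 + 0.70x) dx = 8.19×29.5889 + ½×0.70×29.5889² = 548.7591.

$548.76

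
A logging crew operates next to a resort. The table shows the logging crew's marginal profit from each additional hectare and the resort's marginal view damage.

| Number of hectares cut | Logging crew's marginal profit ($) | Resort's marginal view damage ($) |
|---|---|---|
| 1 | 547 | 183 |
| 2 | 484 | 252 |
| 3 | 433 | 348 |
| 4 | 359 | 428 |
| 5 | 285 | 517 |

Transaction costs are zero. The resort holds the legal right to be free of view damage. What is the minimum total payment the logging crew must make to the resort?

Efficient level: marginal profit ≥ marginal view damage through level 3, so k* = 3.
With the resort holding the right, the logging crew must at least compensate total damage at k*: 183 + 252 + 348 = 783.

$783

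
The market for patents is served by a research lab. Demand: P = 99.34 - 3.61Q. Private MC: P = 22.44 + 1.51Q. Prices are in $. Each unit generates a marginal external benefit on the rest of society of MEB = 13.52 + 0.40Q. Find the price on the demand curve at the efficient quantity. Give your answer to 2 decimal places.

Social marginal cost = private MC − MEB = 8.92 + 1.11Q.
Set SMC = demand: 8.92 + 1.11Q = 99.34 - 3.61Q → Q* = 19.1568.
Consumer price on the demand curve at Q*: 99.34 − 3.61×19.1568 = 30.1840.

P = $30.18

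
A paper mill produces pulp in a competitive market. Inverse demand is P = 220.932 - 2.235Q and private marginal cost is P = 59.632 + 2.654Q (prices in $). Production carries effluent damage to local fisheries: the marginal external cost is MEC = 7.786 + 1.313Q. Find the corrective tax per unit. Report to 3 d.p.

tax = $40.286 per unit

Social marginal cost = private MC + MEC = 67.418 + 3.967Q.
Set SMC = demand: 67.418 + 3.967Q = 220.932 - 2.235Q → Q* = 24.7523.
The Pigouvian tax equals MEC at Q*: 7.786 + 1.313×24.7523 = 40.2858.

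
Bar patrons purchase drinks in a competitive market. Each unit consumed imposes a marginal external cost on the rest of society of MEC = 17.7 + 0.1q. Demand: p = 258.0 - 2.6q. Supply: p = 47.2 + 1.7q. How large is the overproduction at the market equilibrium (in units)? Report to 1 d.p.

Market equilibrium (private): 47.2 + 1.7q = 258.0 - 2.6q → q_m = 49.0233.
Social marginal benefit = demand − MEC = 240.3 - 2.7q.
Set SMB = MC: 240.3 - 2.7q = 47.2 + 1.7q → q* = 43.8864.
Gap = |49.0233 − 43.8864| = 5.1369.

5.1 units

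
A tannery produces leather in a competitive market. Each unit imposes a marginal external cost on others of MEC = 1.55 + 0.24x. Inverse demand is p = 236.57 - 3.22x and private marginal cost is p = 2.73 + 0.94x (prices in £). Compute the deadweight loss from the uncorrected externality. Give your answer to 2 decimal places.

DWL = £25.71

Market equilibrium (private): 2.73 + 0.94x = 236.57 - 3.22x → x_m = 56.2115.
Social marginal cost = private MC + MEC = 4.28 + 1.18x.
Set SMC = demand: 4.28 + 1.18x = 236.57 - 3.22x → x* = 52.7932.
The loss is the area between SMC and demand from x* to x_m; with linear curves that's a triangle of height MEC(x_m).
DWL = ½ × 3.4183 × 15.0408 = 25.7070.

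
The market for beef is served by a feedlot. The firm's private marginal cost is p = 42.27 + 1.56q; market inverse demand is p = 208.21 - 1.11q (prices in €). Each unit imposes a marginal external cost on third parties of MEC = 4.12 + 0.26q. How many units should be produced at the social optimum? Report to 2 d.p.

q* = 55.23

Social marginal cost = private MC + MEC = 46.39 + 1.82q.
Set SMC = demand: 46.39 + 1.82q = 208.21 - 1.11q → q* = 55.2287.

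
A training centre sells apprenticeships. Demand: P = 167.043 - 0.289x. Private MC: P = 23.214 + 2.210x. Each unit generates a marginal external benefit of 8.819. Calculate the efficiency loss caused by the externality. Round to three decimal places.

Market equilibrium (private): 23.214 + 2.210x = 167.043 - 0.289x → x_m = 57.5546.
Social marginal cost = private MC − MEB = 14.395 + 2.210x.
Set SMC = demand: 14.395 + 2.210x = 167.043 - 0.289x → x* = 61.0836.
Height of the DWL triangle at x_m is demand(x_m) − SMC(x_m) = MEB(x_m) = 8.8190.
DWL = ½ × 3.5290 × 8.8190 = 15.5611.

DWL = 15.561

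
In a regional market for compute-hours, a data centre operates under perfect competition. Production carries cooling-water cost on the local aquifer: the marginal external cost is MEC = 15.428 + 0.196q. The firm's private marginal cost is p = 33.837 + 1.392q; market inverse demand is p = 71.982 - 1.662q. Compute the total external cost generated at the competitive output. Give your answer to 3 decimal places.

207.987

Market equilibrium (private): 33.837 + 1.392q = 71.982 - 1.662q → q_m = 12.4902.
Total external cost = ∫₀^{q_m} (15.428 + 0.196q) dq = 15.428×12.4902 + ½×0.196×12.4902² = 207.9873.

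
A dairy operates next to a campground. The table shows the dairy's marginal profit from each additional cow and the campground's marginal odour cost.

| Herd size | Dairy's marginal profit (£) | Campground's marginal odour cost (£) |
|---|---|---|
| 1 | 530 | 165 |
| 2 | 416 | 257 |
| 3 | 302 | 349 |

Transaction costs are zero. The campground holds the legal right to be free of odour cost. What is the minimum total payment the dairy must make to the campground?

Efficient level: marginal profit ≥ marginal odour cost through level 2, so k* = 2.
With the campground holding the right, the dairy must at least compensate total damage at k*: 165 + 257 = 422.

£422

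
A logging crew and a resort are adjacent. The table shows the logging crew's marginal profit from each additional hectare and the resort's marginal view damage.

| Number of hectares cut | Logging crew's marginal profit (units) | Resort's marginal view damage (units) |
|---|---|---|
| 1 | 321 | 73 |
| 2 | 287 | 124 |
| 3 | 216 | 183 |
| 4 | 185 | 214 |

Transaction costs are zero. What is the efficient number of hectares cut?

3

Bargaining reaches the level where marginal profit last exceeds marginal view damage.
That holds through level 3 (216 ≥ 183) but not at 4 (185 < 214).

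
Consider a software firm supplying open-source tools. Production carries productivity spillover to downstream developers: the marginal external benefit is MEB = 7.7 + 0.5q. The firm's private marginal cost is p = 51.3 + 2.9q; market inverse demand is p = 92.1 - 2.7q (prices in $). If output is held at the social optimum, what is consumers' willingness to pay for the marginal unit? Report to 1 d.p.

P = $66.4

Social marginal cost = private MC − MEB = 43.6 + 2.4q.
Set SMC = demand: 43.6 + 2.4q = 92.1 - 2.7q → q* = 9.5098.
Consumer price on the demand curve at q*: 92.1 − 2.7×9.5098 = 66.4235.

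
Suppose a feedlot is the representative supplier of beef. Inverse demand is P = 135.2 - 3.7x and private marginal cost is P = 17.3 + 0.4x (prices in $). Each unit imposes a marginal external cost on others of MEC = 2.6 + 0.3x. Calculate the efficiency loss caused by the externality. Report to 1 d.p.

DWL = $14.3

Market equilibrium (private): 17.3 + 0.4x = 135.2 - 3.7x → x_m = 28.7561.
Social marginal cost = private MC + MEC = 19.9 + 0.7x.
Set SMC = demand: 19.9 + 0.7x = 135.2 - 3.7x → x* = 26.2045.
Height of the DWL triangle at x_m is SMC(x_m) − demand(x_m) = MEC(x_m) = 11.2268.
DWL = ½ × 2.5516 × 11.2268 = 14.3232.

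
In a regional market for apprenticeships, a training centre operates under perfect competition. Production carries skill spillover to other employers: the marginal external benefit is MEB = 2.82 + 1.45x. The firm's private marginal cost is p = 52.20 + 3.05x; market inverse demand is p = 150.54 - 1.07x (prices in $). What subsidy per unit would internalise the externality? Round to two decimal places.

Social marginal cost = private MC − MEB = 49.38 + 1.60x.
Set SMC = demand: 49.38 + 1.60x = 150.54 - 1.07x → x* = 37.8876.
The Pigouvian subsidy equals MEB at x*: 2.82 + 1.45×37.8876 = 57.7570.

subsidy = $57.76 per unit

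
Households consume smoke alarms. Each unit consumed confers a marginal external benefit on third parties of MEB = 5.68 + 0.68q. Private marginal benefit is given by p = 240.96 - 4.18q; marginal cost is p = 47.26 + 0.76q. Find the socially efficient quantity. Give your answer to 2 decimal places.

q* = 46.80

Social marginal benefit = demand + MEB = 246.64 - 3.50q.
Set SMB = MC: 246.64 - 3.50q = 47.26 + 0.76q → q* = 46.8028.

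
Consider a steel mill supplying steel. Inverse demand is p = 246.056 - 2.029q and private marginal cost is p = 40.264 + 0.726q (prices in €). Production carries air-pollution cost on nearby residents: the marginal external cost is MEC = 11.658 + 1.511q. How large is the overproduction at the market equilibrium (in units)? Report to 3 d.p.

29.190 units

Market equilibrium (private): 40.264 + 0.726q = 246.056 - 2.029q → q_m = 74.6976.
Social marginal cost = private MC + MEC = 51.922 + 2.237q.
Set SMC = demand: 51.922 + 2.237q = 246.056 - 2.029q → q* = 45.5073.
Gap = |74.6976 − 45.5073| = 29.1903.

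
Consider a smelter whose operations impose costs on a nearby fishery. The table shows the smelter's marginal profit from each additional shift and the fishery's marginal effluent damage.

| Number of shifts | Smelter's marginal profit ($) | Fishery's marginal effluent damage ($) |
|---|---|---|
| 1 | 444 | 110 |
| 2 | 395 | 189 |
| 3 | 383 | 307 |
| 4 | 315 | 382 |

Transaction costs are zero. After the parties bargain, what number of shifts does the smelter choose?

3

Bargaining reaches the level where marginal profit last exceeds marginal effluent damage.
That holds through level 3 (383 ≥ 307) but not at 4 (315 < 382).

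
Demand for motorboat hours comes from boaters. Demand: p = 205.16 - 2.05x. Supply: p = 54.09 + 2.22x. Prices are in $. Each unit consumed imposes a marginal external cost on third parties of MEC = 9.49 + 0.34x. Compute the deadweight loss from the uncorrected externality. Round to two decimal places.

DWL = $50.22

Market equilibrium (private): 54.09 + 2.22x = 205.16 - 2.05x → x_m = 35.3794.
Social marginal benefit = demand − MEC = 195.67 - 2.39x.
Set SMB = MC: 195.67 - 2.39x = 54.09 + 2.22x → x* = 30.7115.
The loss is the area between SMB and MC from x* to x_m; with linear curves that's a triangle of height MEC(x_m).
DWL = ½ × 4.6679 × 21.5190 = 50.2243.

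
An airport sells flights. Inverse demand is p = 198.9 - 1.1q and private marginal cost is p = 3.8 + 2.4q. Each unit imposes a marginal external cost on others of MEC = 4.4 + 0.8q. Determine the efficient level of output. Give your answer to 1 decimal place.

Social marginal cost = private MC + MEC = 8.2 + 3.2q.
Set SMC = demand: 8.2 + 3.2q = 198.9 - 1.1q → q* = 44.3488.

q* = 44.3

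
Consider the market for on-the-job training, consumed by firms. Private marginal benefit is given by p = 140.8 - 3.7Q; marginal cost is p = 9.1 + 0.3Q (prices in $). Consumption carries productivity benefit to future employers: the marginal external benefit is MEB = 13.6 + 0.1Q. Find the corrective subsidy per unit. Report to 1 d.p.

Social marginal benefit = demand + MEB = 154.4 - 3.6Q.
Set SMB = MC: 154.4 - 3.6Q = 9.1 + 0.3Q → Q* = 37.2564.
The Pigouvian subsidy equals MEB at Q*: 13.6 + 0.1×37.2564 = 17.3256.

subsidy = $17.3 per unit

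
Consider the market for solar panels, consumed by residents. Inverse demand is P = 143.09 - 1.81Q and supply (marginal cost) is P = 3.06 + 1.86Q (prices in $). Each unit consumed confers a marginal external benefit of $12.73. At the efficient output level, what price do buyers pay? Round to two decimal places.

P = $67.75

Social marginal benefit = demand + MEB = 155.82 - 1.81Q.
Set SMB = MC: 155.82 - 1.81Q = 3.06 + 1.86Q → Q* = 41.6240.
Consumer price on the demand curve at Q*: 143.09 − 1.81×41.6240 = 67.7506.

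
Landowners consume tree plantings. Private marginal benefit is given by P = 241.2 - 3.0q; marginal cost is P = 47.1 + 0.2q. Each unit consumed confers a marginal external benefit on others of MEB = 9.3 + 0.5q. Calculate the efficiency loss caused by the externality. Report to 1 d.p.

Market equilibrium (private): 47.1 + 0.2q = 241.2 - 3.0q → q_m = 60.6563.
Social marginal benefit = demand + MEB = 250.5 - 2.5q.
Set SMB = MC: 250.5 - 2.5q = 47.1 + 0.2q → q* = 75.3333.
The welfare-loss triangle has base |q_m − q*| and height MEB(q_m) (the vertical gap between SMB and MC is zero at q* and MEB at q_m).
DWL = ½ × 14.6770 × 39.6281 = 290.8108.

DWL = 290.8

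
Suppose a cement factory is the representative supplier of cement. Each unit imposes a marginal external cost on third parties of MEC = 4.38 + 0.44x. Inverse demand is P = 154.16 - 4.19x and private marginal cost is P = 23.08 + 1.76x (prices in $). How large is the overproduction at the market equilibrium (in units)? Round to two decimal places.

Market equilibrium (private): 23.08 + 1.76x = 154.16 - 4.19x → x_m = 22.0303.
Social marginal cost = private MC + MEC = 27.46 + 2.20x.
Set SMC = demand: 27.46 + 2.20x = 154.16 - 4.19x → x* = 19.8279.
Gap = |22.0303 − 19.8279| = 2.2024.

2.20 units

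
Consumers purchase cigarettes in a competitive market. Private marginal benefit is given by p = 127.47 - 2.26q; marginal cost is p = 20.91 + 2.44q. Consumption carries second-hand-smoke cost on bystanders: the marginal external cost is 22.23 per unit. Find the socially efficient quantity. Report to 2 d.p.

Social marginal benefit = demand − MEC = 105.24 - 2.26q.
Set SMB = MC: 105.24 - 2.26q = 20.91 + 2.44q → q* = 17.9426.

q* = 17.94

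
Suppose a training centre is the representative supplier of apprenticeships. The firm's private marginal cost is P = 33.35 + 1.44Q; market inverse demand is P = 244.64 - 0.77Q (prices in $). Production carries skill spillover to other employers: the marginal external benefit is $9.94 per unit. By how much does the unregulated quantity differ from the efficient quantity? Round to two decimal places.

4.50 units

Market equilibrium (private): 33.35 + 1.44Q = 244.64 - 0.77Q → Q_m = 95.6063.
Social marginal cost = private MC − MEB = 23.41 + 1.44Q.
Set SMC = demand: 23.41 + 1.44Q = 244.64 - 0.77Q → Q* = 100.1041.
Gap = |95.6063 − 100.1041| = 4.4978.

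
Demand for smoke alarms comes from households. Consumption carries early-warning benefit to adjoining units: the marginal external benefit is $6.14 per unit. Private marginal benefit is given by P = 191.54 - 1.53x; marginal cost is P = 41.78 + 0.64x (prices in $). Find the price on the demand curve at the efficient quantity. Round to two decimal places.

Social marginal benefit = demand + MEB = 197.68 - 1.53x.
Set SMB = MC: 197.68 - 1.53x = 41.78 + 0.64x → x* = 71.8433.
Consumer price on the demand curve at x*: 191.54 − 1.53×71.8433 = 81.6198.

P = $81.62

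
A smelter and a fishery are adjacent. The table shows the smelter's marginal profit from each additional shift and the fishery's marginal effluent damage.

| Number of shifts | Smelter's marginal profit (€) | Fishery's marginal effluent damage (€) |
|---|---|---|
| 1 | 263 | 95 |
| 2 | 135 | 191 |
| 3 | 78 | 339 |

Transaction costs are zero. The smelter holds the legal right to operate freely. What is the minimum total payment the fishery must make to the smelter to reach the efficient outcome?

Left alone the smelter would choose level 3 (marginal profit stays positive).
Efficient level: k* = 1 (marginal profit ≥ marginal effluent damage through 1).
The fishery must at least cover the smelter's forgone profit from cutting 3→1: 135 + 78 = 213.

€213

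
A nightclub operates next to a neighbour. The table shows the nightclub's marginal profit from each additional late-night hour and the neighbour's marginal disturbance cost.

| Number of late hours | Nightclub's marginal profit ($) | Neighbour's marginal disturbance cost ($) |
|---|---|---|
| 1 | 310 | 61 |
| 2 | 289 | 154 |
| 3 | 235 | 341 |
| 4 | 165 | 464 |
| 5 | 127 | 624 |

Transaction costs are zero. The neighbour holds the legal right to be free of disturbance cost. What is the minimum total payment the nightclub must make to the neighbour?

$215

Efficient level: marginal profit ≥ marginal disturbance cost through level 2, so k* = 2.
With the neighbour holding the right, the nightclub must at least compensate total damage at k*: 61 + 154 = 215.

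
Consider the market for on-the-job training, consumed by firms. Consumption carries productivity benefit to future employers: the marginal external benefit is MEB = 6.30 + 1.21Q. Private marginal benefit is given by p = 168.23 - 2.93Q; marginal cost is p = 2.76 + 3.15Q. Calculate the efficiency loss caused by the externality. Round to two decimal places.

DWL = 158.01

Market equilibrium (private): 2.76 + 3.15Q = 168.23 - 2.93Q → Q_m = 27.2155.
Social marginal benefit = demand + MEB = 174.53 - 1.72Q.
Set SMB = MC: 174.53 - 1.72Q = 2.76 + 3.15Q → Q* = 35.2710.
The welfare-loss triangle has base |Q_m − Q*| and height MEB(Q_m) (the vertical gap between SMB and MC is zero at Q* and MEB at Q_m).
DWL = ½ × 8.0555 × 39.2307 = 158.0115.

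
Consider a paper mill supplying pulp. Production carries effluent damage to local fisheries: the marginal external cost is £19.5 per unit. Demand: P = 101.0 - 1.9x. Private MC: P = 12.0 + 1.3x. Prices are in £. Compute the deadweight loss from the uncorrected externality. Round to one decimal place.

DWL = £59.4

Market equilibrium (private): 12.0 + 1.3x = 101.0 - 1.9x → x_m = 27.8125.
Social marginal cost = private MC + MEC = 31.5 + 1.3x.
Set SMC = demand: 31.5 + 1.3x = 101.0 - 1.9x → x* = 21.7188.
Between x* and x_m the wedge SMC − demand runs linearly from 0 to MEC(x_m), so the loss is a triangle.
DWL = ½ × 6.0937 × 19.5000 = 59.4136.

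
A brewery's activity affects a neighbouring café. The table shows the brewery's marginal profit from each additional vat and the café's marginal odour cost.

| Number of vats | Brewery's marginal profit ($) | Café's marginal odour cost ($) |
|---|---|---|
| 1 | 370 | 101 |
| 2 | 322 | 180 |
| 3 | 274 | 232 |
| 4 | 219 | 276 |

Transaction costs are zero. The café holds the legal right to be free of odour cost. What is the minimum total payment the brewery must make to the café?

Efficient level: marginal profit ≥ marginal odour cost through level 3, so k* = 3.
With the café holding the right, the brewery must at least compensate total damage at k*: 101 + 180 + 232 = 513.

$513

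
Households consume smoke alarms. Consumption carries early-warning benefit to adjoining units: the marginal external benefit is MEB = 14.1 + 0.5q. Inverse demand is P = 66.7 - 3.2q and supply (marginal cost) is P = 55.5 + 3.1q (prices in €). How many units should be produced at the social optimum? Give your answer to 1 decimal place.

Social marginal benefit = demand + MEB = 80.8 - 2.7q.
Set SMB = MC: 80.8 - 2.7q = 55.5 + 3.1q → q* = 4.3621.

q* = 4.4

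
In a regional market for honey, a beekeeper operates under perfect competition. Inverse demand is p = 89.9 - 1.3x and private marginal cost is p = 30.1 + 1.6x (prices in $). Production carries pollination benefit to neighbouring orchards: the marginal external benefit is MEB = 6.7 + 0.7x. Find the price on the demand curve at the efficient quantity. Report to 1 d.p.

Social marginal cost = private MC − MEB = 23.4 + 0.9x.
Set SMC = demand: 23.4 + 0.9x = 89.9 - 1.3x → x* = 30.2273.
Consumer price on the demand curve at x*: 89.9 − 1.3×30.2273 = 50.6045.

P = $50.6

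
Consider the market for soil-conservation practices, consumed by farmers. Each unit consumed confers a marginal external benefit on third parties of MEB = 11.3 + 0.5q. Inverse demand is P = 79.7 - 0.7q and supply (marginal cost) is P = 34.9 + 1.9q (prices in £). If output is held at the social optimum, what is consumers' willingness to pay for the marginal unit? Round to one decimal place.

Social marginal benefit = demand + MEB = 91.0 - 0.2q.
Set SMB = MC: 91.0 - 0.2q = 34.9 + 1.9q → q* = 26.7143.
Consumer price on the demand curve at q*: 79.7 − 0.7×26.7143 = 61.0000.

P = £61.0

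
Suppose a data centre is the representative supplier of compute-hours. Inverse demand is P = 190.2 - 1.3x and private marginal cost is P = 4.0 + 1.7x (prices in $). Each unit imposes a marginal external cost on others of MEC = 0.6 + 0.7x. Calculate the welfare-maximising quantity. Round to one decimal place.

x* = 50.2

Social marginal cost = private MC + MEC = 4.6 + 2.4x.
Set SMC = demand: 4.6 + 2.4x = 190.2 - 1.3x → x* = 50.1622.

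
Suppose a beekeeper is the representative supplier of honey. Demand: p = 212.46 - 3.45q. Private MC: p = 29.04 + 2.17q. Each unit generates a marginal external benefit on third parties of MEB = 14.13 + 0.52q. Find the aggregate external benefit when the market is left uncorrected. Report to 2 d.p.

Market equilibrium (private): 29.04 + 2.17q = 212.46 - 3.45q → q_m = 32.6370.
Total external benefit = ∫₀^{q_m} (14.13 + 0.52q) dq = 14.13×32.6370 + ½×0.52×32.6370² = 738.1060.

738.11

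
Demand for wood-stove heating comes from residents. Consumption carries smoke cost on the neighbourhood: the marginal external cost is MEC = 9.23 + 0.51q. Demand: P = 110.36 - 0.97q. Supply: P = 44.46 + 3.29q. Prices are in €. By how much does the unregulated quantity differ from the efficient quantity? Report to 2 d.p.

Market equilibrium (private): 44.46 + 3.29q = 110.36 - 0.97q → q_m = 15.4695.
Social marginal benefit = demand − MEC = 101.13 - 1.48q.
Set SMB = MC: 101.13 - 1.48q = 44.46 + 3.29q → q* = 11.8805.
Gap = |15.4695 − 11.8805| = 3.5890.

3.59 units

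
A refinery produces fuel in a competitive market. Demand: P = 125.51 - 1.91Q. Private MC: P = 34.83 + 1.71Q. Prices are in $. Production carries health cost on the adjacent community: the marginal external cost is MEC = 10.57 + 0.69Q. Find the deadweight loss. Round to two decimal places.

Market equilibrium (private): 34.83 + 1.71Q = 125.51 - 1.91Q → Q_m = 25.0497.
Social marginal cost = private MC + MEC = 45.40 + 2.40Q.
Set SMC = demand: 45.40 + 2.40Q = 125.51 - 1.91Q → Q* = 18.5870.
The loss is the area between SMC and demand from Q* to Q_m; with linear curves that's a triangle of height MEC(Q_m).
DWL = ½ × 6.4627 × 27.8543 = 90.0070.

DWL = $90.01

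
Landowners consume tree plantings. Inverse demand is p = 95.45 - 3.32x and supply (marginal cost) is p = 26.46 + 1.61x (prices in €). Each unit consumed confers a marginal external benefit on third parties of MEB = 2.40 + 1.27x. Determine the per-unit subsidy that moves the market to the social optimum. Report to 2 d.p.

Social marginal benefit = demand + MEB = 97.85 - 2.05x.
Set SMB = MC: 97.85 - 2.05x = 26.46 + 1.61x → x* = 19.5055.
The Pigouvian subsidy equals MEB at x*: 2.40 + 1.27×19.5055 = 27.1720.

subsidy = €27.17 per unit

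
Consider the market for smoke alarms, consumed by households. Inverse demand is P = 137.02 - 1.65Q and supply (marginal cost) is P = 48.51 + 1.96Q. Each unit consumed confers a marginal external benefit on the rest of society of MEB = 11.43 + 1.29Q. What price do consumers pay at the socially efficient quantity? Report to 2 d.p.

Social marginal benefit = demand + MEB = 148.45 - 0.36Q.
Set SMB = MC: 148.45 - 0.36Q = 48.51 + 1.96Q → Q* = 43.0776.
Consumer price on the demand curve at Q*: 137.02 − 1.65×43.0776 = 65.9420.

P = 65.94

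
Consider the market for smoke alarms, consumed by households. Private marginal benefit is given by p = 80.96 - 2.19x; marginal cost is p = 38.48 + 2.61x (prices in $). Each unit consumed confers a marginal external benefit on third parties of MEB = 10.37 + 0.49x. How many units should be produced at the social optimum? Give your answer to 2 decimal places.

x* = 12.26

Social marginal benefit = demand + MEB = 91.33 - 1.70x.
Set SMB = MC: 91.33 - 1.70x = 38.48 + 2.61x → x* = 12.2622.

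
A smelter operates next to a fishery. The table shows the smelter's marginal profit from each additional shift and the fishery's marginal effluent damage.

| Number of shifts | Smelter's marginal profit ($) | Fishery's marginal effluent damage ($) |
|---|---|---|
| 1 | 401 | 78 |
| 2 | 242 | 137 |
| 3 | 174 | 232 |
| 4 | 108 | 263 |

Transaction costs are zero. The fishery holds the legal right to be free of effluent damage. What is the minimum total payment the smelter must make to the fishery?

Efficient level: marginal profit ≥ marginal effluent damage through level 2, so k* = 2.
With the fishery holding the right, the smelter must at least compensate total damage at k*: 78 + 137 = 215.

$215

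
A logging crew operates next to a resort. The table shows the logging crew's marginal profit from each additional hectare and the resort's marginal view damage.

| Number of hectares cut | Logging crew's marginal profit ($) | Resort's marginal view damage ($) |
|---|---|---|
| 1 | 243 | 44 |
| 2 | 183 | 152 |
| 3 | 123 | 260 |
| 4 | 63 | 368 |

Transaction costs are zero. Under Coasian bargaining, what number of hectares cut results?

Bargaining reaches the level where marginal profit last exceeds marginal view damage.
That holds through level 2 (183 ≥ 152) but not at 3 (123 < 260).

2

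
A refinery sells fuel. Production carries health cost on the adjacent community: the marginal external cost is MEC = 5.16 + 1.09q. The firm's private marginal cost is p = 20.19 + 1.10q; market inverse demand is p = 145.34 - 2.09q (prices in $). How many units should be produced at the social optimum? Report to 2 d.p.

q* = 28.04

Social marginal cost = private MC + MEC = 25.35 + 2.19q.
Set SMC = demand: 25.35 + 2.19q = 145.34 - 2.09q → q* = 28.0350.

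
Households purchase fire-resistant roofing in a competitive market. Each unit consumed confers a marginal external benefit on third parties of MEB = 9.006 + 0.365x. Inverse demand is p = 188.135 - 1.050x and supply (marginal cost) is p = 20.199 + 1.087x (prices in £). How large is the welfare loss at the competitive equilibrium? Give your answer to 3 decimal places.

DWL = £400.818

Market equilibrium (private): 20.199 + 1.087x = 188.135 - 1.050x → x_m = 78.5849.
Social marginal benefit = demand + MEB = 197.141 - 0.685x.
Set SMB = MC: 197.141 - 0.685x = 20.199 + 1.087x → x* = 99.8544.
The loss is the area between SMB and MC from x* to x_m; with linear curves that's a triangle of height MEB(x_m).
DWL = ½ × 21.2695 × 37.6895 = 400.8184.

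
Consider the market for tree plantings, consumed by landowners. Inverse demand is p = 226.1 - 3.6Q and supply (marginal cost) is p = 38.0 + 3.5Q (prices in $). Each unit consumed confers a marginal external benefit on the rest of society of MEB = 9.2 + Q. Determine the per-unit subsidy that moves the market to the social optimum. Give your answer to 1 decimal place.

subsidy = $41.5 per unit

Social marginal benefit = demand + MEB = 235.3 - 2.6Q.
Set SMB = MC: 235.3 - 2.6Q = 38.0 + 3.5Q → Q* = 32.3443.
The Pigouvian subsidy equals MEB at Q*: 9.2 + 1.0×32.3443 = 41.5443.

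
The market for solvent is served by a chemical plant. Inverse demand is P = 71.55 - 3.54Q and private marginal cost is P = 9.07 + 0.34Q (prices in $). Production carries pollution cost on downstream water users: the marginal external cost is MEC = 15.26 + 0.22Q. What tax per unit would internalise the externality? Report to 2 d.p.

tax = $17.79 per unit

Social marginal cost = private MC + MEC = 24.33 + 0.56Q.
Set SMC = demand: 24.33 + 0.56Q = 71.55 - 3.54Q → Q* = 11.5171.
The Pigouvian tax equals MEC at Q*: 15.26 + 0.22×11.5171 = 17.7938.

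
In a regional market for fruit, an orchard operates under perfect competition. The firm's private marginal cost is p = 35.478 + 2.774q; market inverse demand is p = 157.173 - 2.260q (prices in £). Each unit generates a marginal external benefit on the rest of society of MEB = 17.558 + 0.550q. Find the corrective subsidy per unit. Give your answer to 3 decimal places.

Social marginal cost = private MC − MEB = 17.920 + 2.224q.
Set SMC = demand: 17.920 + 2.224q = 157.173 - 2.260q → q* = 31.0555.
The Pigouvian subsidy equals MEB at q*: 17.558 + 0.550×31.0555 = 34.6385.

subsidy = £34.639 per unit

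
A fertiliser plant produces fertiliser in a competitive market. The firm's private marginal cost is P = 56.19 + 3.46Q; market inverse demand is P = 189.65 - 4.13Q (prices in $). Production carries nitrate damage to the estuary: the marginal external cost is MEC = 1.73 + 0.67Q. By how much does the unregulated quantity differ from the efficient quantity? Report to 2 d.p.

1.64 units

Market equilibrium (private): 56.19 + 3.46Q = 189.65 - 4.13Q → Q_m = 17.5837.
Social marginal cost = private MC + MEC = 57.92 + 4.13Q.
Set SMC = demand: 57.92 + 4.13Q = 189.65 - 4.13Q → Q* = 15.9479.
Gap = |17.5837 − 15.9479| = 1.6358.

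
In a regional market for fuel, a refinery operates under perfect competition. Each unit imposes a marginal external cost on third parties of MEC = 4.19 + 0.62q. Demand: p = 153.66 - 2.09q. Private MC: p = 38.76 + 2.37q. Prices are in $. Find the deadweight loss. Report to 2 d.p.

DWL = $40.01

Market equilibrium (private): 38.76 + 2.37q = 153.66 - 2.09q → q_m = 25.7623.
Social marginal cost = private MC + MEC = 42.95 + 2.99q.
Set SMC = demand: 42.95 + 2.99q = 153.66 - 2.09q → q* = 21.7933.
Between q* and q_m the wedge SMC − demand runs linearly from 0 to MEC(q_m), so the loss is a triangle.
DWL = ½ × 3.9690 × 20.1626 = 40.0127.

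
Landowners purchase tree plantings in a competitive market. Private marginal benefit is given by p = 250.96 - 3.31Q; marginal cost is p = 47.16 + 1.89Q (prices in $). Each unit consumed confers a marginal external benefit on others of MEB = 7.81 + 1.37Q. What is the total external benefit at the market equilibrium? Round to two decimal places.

Market equilibrium (private): 47.16 + 1.89Q = 250.96 - 3.31Q → Q_m = 39.1923.
Total external benefit = ∫₀^{Q_m} (7.81 + 1.37Q) dQ = 7.81×39.1923 + ½×1.37×39.1923² = 1358.2768.

$1358.28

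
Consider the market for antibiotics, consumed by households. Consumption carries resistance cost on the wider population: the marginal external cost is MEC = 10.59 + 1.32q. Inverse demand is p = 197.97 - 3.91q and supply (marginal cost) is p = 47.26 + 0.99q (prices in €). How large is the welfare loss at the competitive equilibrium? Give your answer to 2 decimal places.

Market equilibrium (private): 47.26 + 0.99q = 197.97 - 3.91q → q_m = 30.7571.
Social marginal benefit = demand − MEC = 187.38 - 5.23q.
Set SMB = MC: 187.38 - 5.23q = 47.26 + 0.99q → q* = 22.5273.
Between q* and q_m the wedge MC − SMB runs linearly from 0 to MEC(q_m), so the loss is a triangle.
DWL = ½ × 8.2298 × 51.1894 = 210.6393.

DWL = €210.64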